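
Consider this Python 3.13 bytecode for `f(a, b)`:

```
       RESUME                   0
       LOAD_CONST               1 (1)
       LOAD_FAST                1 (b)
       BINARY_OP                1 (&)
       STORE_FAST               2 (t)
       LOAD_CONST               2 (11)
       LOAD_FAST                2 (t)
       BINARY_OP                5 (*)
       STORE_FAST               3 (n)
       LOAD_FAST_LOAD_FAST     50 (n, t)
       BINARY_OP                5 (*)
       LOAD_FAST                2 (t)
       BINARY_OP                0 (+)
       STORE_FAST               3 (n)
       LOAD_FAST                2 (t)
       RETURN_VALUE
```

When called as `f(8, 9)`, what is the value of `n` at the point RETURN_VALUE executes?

12

LOAD_CONST → push 1. Stack: [1]
LOAD_FAST b → push 9. Stack: [1, 9]
BINARY_OP & → 1 & 9 = 1. Stack: [1]
STORE_FAST t → t=1. Stack: []
LOAD_CONST → push 11. Stack: [11]
LOAD_FAST t → push 1. Stack: [11, 1]
BINARY_OP * → 11 * 1 = 11. Stack: [11]
STORE_FAST n → n=11. Stack: []
LOAD_FAST_LOAD_FAST n,t → push 11,1. Stack: [11, 1]
BINARY_OP * → 11 * 1 = 11. Stack: [11]
LOAD_FAST t → push 1. Stack: [11, 1]
BINARY_OP + → 11 + 1 = 12. Stack: [12]
STORE_FAST n → n=12. Stack: []
LOAD_FAST t → push 1. Stack: [1]
RETURN_VALUE → return 1.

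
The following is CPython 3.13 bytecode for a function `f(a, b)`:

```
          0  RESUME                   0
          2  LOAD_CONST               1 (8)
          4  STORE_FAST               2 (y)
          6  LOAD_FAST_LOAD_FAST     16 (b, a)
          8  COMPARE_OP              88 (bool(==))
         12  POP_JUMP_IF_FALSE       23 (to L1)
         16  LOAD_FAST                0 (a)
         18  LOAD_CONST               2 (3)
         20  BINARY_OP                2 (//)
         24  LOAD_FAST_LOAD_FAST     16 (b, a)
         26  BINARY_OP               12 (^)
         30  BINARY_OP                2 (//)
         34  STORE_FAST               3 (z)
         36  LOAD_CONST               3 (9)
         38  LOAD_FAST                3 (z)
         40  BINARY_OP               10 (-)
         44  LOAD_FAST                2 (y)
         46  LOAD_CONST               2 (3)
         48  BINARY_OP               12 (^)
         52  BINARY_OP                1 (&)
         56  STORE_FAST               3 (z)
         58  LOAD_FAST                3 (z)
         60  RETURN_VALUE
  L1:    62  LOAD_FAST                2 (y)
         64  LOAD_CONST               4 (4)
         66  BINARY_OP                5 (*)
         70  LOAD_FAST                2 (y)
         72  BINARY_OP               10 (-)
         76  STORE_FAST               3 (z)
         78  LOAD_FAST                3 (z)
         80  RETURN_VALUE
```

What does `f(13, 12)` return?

24

LOAD_CONST → push 8. Stack: [8]
STORE_FAST y → y=8. Stack: []
LOAD_FAST_LOAD_FAST b,a → push 12,13. Stack: [12, 13]
COMPARE_OP bool(==) → 12 vs 13 = False. Stack: [False]
POP_JUMP_IF_FALSE → pop False; jump. Stack: []
LOAD_FAST y → push 8. Stack: [8]
LOAD_CONST → push 4. Stack: [8, 4]
BINARY_OP * → 8 * 4 = 32. Stack: [32]
LOAD_FAST y → push 8. Stack: [32, 8]
BINARY_OP - → 32 - 8 = 24. Stack: [24]
STORE_FAST z → z=24. Stack: []
LOAD_FAST z → push 24. Stack: [24]
RETURN_VALUE → return 24.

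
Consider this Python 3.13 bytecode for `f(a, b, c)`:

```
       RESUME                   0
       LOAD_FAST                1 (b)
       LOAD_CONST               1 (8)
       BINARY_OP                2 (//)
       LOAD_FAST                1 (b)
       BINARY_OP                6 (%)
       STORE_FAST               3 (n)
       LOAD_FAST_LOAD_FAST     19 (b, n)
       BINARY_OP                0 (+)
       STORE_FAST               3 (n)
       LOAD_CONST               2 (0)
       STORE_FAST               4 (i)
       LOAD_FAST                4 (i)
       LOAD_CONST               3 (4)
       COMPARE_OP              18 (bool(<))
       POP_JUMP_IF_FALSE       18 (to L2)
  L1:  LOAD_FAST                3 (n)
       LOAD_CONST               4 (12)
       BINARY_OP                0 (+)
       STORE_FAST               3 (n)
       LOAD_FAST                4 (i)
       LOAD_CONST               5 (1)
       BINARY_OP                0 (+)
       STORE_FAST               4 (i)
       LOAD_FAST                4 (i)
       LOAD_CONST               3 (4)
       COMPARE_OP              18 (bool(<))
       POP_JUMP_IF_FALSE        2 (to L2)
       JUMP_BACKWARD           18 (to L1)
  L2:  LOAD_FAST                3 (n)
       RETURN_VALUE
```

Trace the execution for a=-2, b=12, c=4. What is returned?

61

LOAD_FAST b → push 12. Stack: [12]
LOAD_CONST → push 8. Stack: [12, 8]
BINARY_OP // → 12 // 8 = 1. Stack: [1]
LOAD_FAST b → push 12. Stack: [1, 12]
BINARY_OP % → 1 % 12 = 1. Stack: [1]
STORE_FAST n → n=1. Stack: []
LOAD_FAST_LOAD_FAST b,n → push 12,1. Stack: [12, 1]
BINARY_OP + → 12 + 1 = 13. Stack: [13]
STORE_FAST n → n=13. Stack: []
LOAD_CONST → push 0. Stack: [0]
STORE_FAST i → i=0. Stack: []
LOAD_FAST i → push 0. Stack: [0]
LOAD_CONST → push 4. Stack: [0, 4]
COMPARE_OP bool(<) → 0 vs 4 = True. Stack: [True]
POP_JUMP_IF_FALSE → pop True; no jump. Stack: []
LOAD_FAST n → push 13. Stack: [13]
LOAD_CONST → push 12. Stack: [13, 12]
BINARY_OP + → 13 + 12 = 25. Stack: [25]
STORE_FAST n → n=25. Stack: []
LOAD_FAST i → push 0. Stack: [0]
LOAD_CONST → push 1. Stack: [0, 1]
BINARY_OP + → 0 + 1 = 1. Stack: [1]
STORE_FAST i → i=1. Stack: []
LOAD_FAST i → push 1. Stack: [1]
LOAD_CONST → push 4. Stack: [1, 4]
COMPARE_OP bool(<) → 1 vs 4 = True. Stack: [True]
POP_JUMP_IF_FALSE → pop True; no jump. Stack: []
LOAD_FAST n → push 25. Stack: [25]
LOAD_CONST → push 12. Stack: [25, 12]
BINARY_OP + → 25 + 12 = 37. Stack: [37]
STORE_FAST n → n=37. Stack: []
LOAD_FAST i → push 1. Stack: [1]
LOAD_CONST → push 1. Stack: [1, 1]
BINARY_OP + → 1 + 1 = 2. Stack: [2]
STORE_FAST i → i=2. Stack: []
LOAD_FAST i → push 2. Stack: [2]
LOAD_CONST → push 4. Stack: [2, 4]
COMPARE_OP bool(<) → 2 vs 4 = True. Stack: [True]
POP_JUMP_IF_FALSE → pop True; no jump. Stack: []
LOAD_FAST n → push 37. Stack: [37]
LOAD_CONST → push 12. Stack: [37, 12]
BINARY_OP + → 37 + 12 = 49. Stack: [49]
STORE_FAST n → n=49. Stack: []
LOAD_FAST i → push 2. Stack: [2]
LOAD_CONST → push 1. Stack: [2, 1]
BINARY_OP + → 2 + 1 = 3. Stack: [3]
STORE_FAST i → i=3. Stack: []
LOAD_FAST i → push 3. Stack: [3]
LOAD_CONST → push 4. Stack: [3, 4]
COMPARE_OP bool(<) → 3 vs 4 = True. Stack: [True]
POP_JUMP_IF_FALSE → pop True; no jump. Stack: []
LOAD_FAST n → push 49. Stack: [49]
LOAD_CONST → push 12. Stack: [49, 12]
BINARY_OP + → 49 + 12 = 61. Stack: [61]
STORE_FAST n → n=61. Stack: []
LOAD_FAST i → push 3. Stack: [3]
LOAD_CONST → push 1. Stack: [3, 1]
BINARY_OP + → 3 + 1 = 4. Stack: [4]
STORE_FAST i → i=4. Stack: []
LOAD_FAST i → push 4. Stack: [4]
LOAD_CONST → push 4. Stack: [4, 4]
COMPARE_OP bool(<) → 4 vs 4 = False. Stack: [False]
POP_JUMP_IF_FALSE → pop False; jump. Stack: []
LOAD_FAST n → push 61. Stack: [61]
RETURN_VALUE → return 61.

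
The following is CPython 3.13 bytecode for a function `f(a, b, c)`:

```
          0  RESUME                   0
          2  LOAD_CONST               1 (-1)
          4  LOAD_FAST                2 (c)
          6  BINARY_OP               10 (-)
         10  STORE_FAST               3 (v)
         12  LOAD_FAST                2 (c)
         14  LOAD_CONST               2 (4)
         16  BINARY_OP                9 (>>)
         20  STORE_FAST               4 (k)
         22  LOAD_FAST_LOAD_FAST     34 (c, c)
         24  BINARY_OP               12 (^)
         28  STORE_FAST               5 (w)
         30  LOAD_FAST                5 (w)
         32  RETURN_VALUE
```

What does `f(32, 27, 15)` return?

LOAD_CONST → push -1. Stack: [-1]
LOAD_FAST c → push 15. Stack: [-1, 15]
BINARY_OP - → -1 - 15 = -16. Stack: [-16]
STORE_FAST v → v=-16. Stack: []
LOAD_FAST c → push 15. Stack: [15]
LOAD_CONST → push 4. Stack: [15, 4]
BINARY_OP >> → 15 >> 4 = 0. Stack: [0]
STORE_FAST k → k=0. Stack: []
LOAD_FAST_LOAD_FAST c,c → push 15,15. Stack: [15, 15]
BINARY_OP ^ → 15 ^ 15 = 0. Stack: [0]
STORE_FAST w → w=0. Stack: []
LOAD_FAST w → push 0. Stack: [0]
RETURN_VALUE → return 0.

0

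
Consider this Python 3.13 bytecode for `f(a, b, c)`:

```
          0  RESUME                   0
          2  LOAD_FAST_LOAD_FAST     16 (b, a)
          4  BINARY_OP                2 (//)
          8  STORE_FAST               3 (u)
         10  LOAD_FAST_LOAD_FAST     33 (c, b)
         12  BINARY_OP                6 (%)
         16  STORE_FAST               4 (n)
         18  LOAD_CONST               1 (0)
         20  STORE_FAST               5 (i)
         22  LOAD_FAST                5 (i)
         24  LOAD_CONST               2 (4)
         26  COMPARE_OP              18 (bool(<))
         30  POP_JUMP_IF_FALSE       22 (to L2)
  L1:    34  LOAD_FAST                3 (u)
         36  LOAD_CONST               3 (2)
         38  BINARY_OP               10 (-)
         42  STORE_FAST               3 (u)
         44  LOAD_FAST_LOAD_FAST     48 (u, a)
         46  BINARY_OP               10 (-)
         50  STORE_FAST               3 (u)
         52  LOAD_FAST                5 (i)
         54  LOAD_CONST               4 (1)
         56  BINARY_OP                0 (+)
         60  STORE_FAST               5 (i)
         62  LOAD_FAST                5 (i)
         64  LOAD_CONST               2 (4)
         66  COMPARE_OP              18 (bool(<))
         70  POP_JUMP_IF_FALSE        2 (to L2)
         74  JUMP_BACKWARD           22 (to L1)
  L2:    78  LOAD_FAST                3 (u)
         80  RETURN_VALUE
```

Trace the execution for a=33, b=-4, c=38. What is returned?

LOAD_FAST_LOAD_FAST b,a → push -4,33
BINARY_OP // → -4 // 33 = -1
STORE_FAST u → u=-1
LOAD_FAST_LOAD_FAST c,b → push 38,-4
BINARY_OP % → 38 % -4 = -2
STORE_FAST n → n=-2
LOAD_CONST → push 0
STORE_FAST i → i=0
LOAD_FAST i → push 0
LOAD_CONST → push 4
COMPARE_OP bool(<) → 0 vs 4 = True
POP_JUMP_IF_FALSE → pop True; no jump
LOAD_FAST u → push -1
LOAD_CONST → push 2
BINARY_OP - → -1 - 2 = -3
STORE_FAST u → u=-3
LOAD_FAST_LOAD_FAST u,a → push -3,33
BINARY_OP - → -3 - 33 = -36
STORE_FAST u → u=-36
LOAD_FAST i → push 0
LOAD_CONST → push 1
BINARY_OP + → 0 + 1 = 1
STORE_FAST i → i=1
LOAD_FAST i → push 1
LOAD_CONST → push 4
COMPARE_OP bool(<) → 1 vs 4 = True
POP_JUMP_IF_FALSE → pop True; no jump
LOAD_FAST u → push -36
LOAD_CONST → push 2
BINARY_OP - → -36 - 2 = -38
STORE_FAST u → u=-38
LOAD_FAST_LOAD_FAST u,a → push -38,33
BINARY_OP - → -38 - 33 = -71
STORE_FAST u → u=-71
LOAD_FAST i → push 1
LOAD_CONST → push 1
BINARY_OP + → 1 + 1 = 2
STORE_FAST i → i=2
LOAD_FAST i → push 2
LOAD_CONST → push 4
COMPARE_OP bool(<) → 2 vs 4 = True
POP_JUMP_IF_FALSE → pop True; no jump
LOAD_FAST u → push -71
LOAD_CONST → push 2
BINARY_OP - → -71 - 2 = -73
STORE_FAST u → u=-73
LOAD_FAST_LOAD_FAST u,a → push -73,33
BINARY_OP - → -73 - 33 = -106
STORE_FAST u → u=-106
LOAD_FAST i → push 2
LOAD_CONST → push 1
BINARY_OP + → 2 + 1 = 3
STORE_FAST i → i=3
LOAD_FAST i → push 3
LOAD_CONST → push 4
COMPARE_OP bool(<) → 3 vs 4 = True
POP_JUMP_IF_FALSE → pop True; no jump
LOAD_FAST u → push -106
LOAD_CONST → push 2
BINARY_OP - → -106 - 2 = -108
STORE_FAST u → u=-108
LOAD_FAST_LOAD_FAST u,a → push -108,33
BINARY_OP - → -108 - 33 = -141
STORE_FAST u → u=-141
LOAD_FAST i → push 3
LOAD_CONST → push 1
BINARY_OP + → 3 + 1 = 4
STORE_FAST i → i=4
LOAD_FAST i → push 4
LOAD_CONST → push 4
COMPARE_OP bool(<) → 4 vs 4 = False
POP_JUMP_IF_FALSE → pop False; jump
LOAD_FAST u → push -141
RETURN_VALUE → return -141.

-141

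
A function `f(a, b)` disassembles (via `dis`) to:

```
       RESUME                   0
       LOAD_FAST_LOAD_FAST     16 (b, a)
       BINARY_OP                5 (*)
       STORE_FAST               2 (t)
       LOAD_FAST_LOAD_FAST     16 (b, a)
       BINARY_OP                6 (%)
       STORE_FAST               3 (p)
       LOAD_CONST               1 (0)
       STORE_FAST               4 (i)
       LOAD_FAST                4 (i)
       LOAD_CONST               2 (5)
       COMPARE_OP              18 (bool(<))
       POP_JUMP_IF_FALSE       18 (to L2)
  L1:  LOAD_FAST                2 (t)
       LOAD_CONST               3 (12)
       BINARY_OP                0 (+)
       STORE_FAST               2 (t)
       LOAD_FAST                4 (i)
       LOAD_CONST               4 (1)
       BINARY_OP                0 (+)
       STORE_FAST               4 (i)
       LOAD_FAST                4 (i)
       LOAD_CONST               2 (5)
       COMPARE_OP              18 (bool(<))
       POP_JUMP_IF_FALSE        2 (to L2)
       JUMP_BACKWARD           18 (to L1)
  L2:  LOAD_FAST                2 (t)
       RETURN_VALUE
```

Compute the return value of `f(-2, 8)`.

44

LOAD_FAST_LOAD_FAST b,a → push 8,-2
BINARY_OP * → 8 * -2 = -16
STORE_FAST t → t=-16
LOAD_FAST_LOAD_FAST b,a → push 8,-2
BINARY_OP % → 8 % -2 = 0
STORE_FAST p → p=0
LOAD_CONST → push 0
STORE_FAST i → i=0
LOAD_FAST i → push 0
LOAD_CONST → push 5
COMPARE_OP bool(<) → 0 vs 5 = True
POP_JUMP_IF_FALSE → pop True; no jump
LOAD_FAST t → push -16
LOAD_CONST → push 12
BINARY_OP + → -16 + 12 = -4
STORE_FAST t → t=-4
LOAD_FAST i → push 0
LOAD_CONST → push 1
BINARY_OP + → 0 + 1 = 1
STORE_FAST i → i=1
LOAD_FAST i → push 1
LOAD_CONST → push 5
COMPARE_OP bool(<) → 1 vs 5 = True
POP_JUMP_IF_FALSE → pop True; no jump
LOAD_FAST t → push -4
LOAD_CONST → push 12
BINARY_OP + → -4 + 12 = 8
STORE_FAST t → t=8
LOAD_FAST i → push 1
LOAD_CONST → push 1
BINARY_OP + → 1 + 1 = 2
STORE_FAST i → i=2
LOAD_FAST i → push 2
LOAD_CONST → push 5
COMPARE_OP bool(<) → 2 vs 5 = True
POP_JUMP_IF_FALSE → pop True; no jump
LOAD_FAST t → push 8
LOAD_CONST → push 12
BINARY_OP + → 8 + 12 = 20
STORE_FAST t → t=20
LOAD_FAST i → push 2
LOAD_CONST → push 1
BINARY_OP + → 2 + 1 = 3
STORE_FAST i → i=3
LOAD_FAST i → push 3
LOAD_CONST → push 5
COMPARE_OP bool(<) → 3 vs 5 = True
POP_JUMP_IF_FALSE → pop True; no jump
LOAD_FAST t → push 20
LOAD_CONST → push 12
BINARY_OP + → 20 + 12 = 32
STORE_FAST t → t=32
LOAD_FAST i → push 3
LOAD_CONST → push 1
BINARY_OP + → 3 + 1 = 4
STORE_FAST i → i=4
LOAD_FAST i → push 4
LOAD_CONST → push 5
COMPARE_OP bool(<) → 4 vs 5 = True
POP_JUMP_IF_FALSE → pop True; no jump
LOAD_FAST t → push 32
LOAD_CONST → push 12
BINARY_OP + → 32 + 12 = 44
STORE_FAST t → t=44
LOAD_FAST i → push 4
LOAD_CONST → push 1
BINARY_OP + → 4 + 1 = 5
STORE_FAST i → i=5
LOAD_FAST i → push 5
LOAD_CONST → push 5
COMPARE_OP bool(<) → 5 vs 5 = False
POP_JUMP_IF_FALSE → pop False; jump
LOAD_FAST t → push 44
RETURN_VALUE → return 44.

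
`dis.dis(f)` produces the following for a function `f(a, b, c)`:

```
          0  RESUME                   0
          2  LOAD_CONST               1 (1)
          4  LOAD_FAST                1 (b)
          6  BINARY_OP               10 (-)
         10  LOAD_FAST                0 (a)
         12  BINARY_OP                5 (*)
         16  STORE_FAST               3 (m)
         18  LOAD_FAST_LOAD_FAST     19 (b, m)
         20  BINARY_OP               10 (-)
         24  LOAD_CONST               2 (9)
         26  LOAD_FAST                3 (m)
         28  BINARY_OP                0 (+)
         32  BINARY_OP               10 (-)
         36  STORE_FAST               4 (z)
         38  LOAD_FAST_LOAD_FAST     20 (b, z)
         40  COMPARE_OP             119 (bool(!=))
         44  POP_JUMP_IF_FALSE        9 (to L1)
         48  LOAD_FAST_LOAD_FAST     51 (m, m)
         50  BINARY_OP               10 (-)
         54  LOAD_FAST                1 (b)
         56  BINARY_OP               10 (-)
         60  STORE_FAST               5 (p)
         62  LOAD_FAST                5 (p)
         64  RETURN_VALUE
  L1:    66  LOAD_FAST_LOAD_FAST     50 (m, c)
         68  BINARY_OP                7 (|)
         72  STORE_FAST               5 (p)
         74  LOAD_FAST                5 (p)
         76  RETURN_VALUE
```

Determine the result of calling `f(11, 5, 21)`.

-5

LOAD_CONST → push 1. Stack: [1]
LOAD_FAST b → push 5. Stack: [1, 5]
BINARY_OP - → 1 - 5 = -4. Stack: [-4]
LOAD_FAST a → push 11. Stack: [-4, 11]
BINARY_OP * → -4 * 11 = -44. Stack: [-44]
STORE_FAST m → m=-44. Stack: []
LOAD_FAST_LOAD_FAST b,m → push 5,-44. Stack: [5, -44]
BINARY_OP - → 5 - -44 = 49. Stack: [49]
LOAD_CONST → push 9. Stack: [49, 9]
LOAD_FAST m → push -44. Stack: [49, 9, -44]
BINARY_OP + → 9 + -44 = -35. Stack: [49, -35]
BINARY_OP - → 49 - -35 = 84. Stack: [84]
STORE_FAST z → z=84. Stack: []
LOAD_FAST_LOAD_FAST b,z → push 5,84. Stack: [5, 84]
COMPARE_OP bool(!=) → 5 vs 84 = True. Stack: [True]
POP_JUMP_IF_FALSE → pop True; no jump. Stack: []
LOAD_FAST_LOAD_FAST m,m → push -44,-44. Stack: [-44, -44]
BINARY_OP - → -44 - -44 = 0. Stack: [0]
LOAD_FAST b → push 5. Stack: [0, 5]
BINARY_OP - → 0 - 5 = -5. Stack: [-5]
STORE_FAST p → p=-5. Stack: []
LOAD_FAST p → push -5. Stack: [-5]
RETURN_VALUE → return -5.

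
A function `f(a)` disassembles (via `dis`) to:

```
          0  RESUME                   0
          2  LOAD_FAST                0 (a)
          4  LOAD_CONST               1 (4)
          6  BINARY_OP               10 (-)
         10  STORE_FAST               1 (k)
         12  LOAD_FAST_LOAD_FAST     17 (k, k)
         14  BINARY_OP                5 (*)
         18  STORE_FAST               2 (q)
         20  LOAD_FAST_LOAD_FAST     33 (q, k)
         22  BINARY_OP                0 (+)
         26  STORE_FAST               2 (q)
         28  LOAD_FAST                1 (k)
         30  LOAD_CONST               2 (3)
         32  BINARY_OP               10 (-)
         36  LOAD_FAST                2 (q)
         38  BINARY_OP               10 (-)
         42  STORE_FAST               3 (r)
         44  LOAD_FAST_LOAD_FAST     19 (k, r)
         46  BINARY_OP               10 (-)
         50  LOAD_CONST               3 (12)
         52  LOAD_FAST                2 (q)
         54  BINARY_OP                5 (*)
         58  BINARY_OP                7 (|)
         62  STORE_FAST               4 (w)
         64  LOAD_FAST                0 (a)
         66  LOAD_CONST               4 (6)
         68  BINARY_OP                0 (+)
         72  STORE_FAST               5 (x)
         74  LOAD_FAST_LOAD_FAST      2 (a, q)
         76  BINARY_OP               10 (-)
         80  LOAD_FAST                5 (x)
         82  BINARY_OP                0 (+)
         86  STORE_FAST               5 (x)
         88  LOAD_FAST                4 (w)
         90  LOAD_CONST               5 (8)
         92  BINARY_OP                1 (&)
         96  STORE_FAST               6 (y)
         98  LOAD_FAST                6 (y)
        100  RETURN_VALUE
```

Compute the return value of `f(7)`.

LOAD_FAST a → push 7. Stack: [7]
LOAD_CONST → push 4. Stack: [7, 4]
BINARY_OP - → 7 - 4 = 3. Stack: [3]
STORE_FAST k → k=3. Stack: []
LOAD_FAST_LOAD_FAST k,k → push 3,3. Stack: [3, 3]
BINARY_OP * → 3 * 3 = 9. Stack: [9]
STORE_FAST q → q=9. Stack: []
LOAD_FAST_LOAD_FAST q,k → push 9,3. Stack: [9, 3]
BINARY_OP + → 9 + 3 = 12. Stack: [12]
STORE_FAST q → q=12. Stack: []
LOAD_FAST k → push 3. Stack: [3]
LOAD_CONST → push 3. Stack: [3, 3]
BINARY_OP - → 3 - 3 = 0. Stack: [0]
LOAD_FAST q → push 12. Stack: [0, 12]
BINARY_OP - → 0 - 12 = -12. Stack: [-12]
STORE_FAST r → r=-12. Stack: []
LOAD_FAST_LOAD_FAST k,r → push 3,-12. Stack: [3, -12]
BINARY_OP - → 3 - -12 = 15. Stack: [15]
LOAD_CONST → push 12. Stack: [15, 12]
LOAD_FAST q → push 12. Stack: [15, 12, 12]
BINARY_OP * → 12 * 12 = 144. Stack: [15, 144]
BINARY_OP | → 15 | 144 = 159. Stack: [159]
STORE_FAST w → w=159. Stack: []
LOAD_FAST a → push 7. Stack: [7]
LOAD_CONST → push 6. Stack: [7, 6]
BINARY_OP + → 7 + 6 = 13. Stack: [13]
STORE_FAST x → x=13. Stack: []
LOAD_FAST_LOAD_FAST a,q → push 7,12. Stack: [7, 12]
BINARY_OP - → 7 - 12 = -5. Stack: [-5]
LOAD_FAST x → push 13. Stack: [-5, 13]
BINARY_OP + → -5 + 13 = 8. Stack: [8]
STORE_FAST x → x=8. Stack: []
LOAD_FAST w → push 159. Stack: [159]
LOAD_CONST → push 8. Stack: [159, 8]
BINARY_OP & → 159 & 8 = 8. Stack: [8]
STORE_FAST y → y=8. Stack: []
LOAD_FAST y → push 8. Stack: [8]
RETURN_VALUE → return 8.

8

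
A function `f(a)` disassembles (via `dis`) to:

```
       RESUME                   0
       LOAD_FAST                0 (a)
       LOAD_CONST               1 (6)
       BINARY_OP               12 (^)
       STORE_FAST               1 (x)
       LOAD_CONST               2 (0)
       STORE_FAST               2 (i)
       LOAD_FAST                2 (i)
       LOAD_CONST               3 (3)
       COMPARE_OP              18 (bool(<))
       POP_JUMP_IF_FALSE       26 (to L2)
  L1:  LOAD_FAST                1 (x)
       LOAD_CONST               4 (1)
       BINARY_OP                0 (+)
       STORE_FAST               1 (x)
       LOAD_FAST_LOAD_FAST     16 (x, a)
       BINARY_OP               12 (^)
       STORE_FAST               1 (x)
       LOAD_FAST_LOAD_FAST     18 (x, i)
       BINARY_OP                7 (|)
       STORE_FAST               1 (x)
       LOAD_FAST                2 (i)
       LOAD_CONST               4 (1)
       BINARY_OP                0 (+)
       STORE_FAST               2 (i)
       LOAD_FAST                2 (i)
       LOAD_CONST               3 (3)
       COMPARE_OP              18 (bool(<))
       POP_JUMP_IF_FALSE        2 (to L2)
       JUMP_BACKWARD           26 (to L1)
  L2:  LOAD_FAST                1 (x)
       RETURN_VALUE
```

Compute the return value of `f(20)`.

LOAD_FAST a → push 20. Stack: [20]
LOAD_CONST → push 6. Stack: [20, 6]
BINARY_OP ^ → 20 ^ 6 = 18. Stack: [18]
STORE_FAST x → x=18. Stack: []
LOAD_CONST → push 0. Stack: [0]
STORE_FAST i → i=0. Stack: []
LOAD_FAST i → push 0. Stack: [0]
LOAD_CONST → push 3. Stack: [0, 3]
COMPARE_OP bool(<) → 0 vs 3 = True. Stack: [True]
POP_JUMP_IF_FALSE → pop True; no jump. Stack: []
LOAD_FAST x → push 18. Stack: [18]
LOAD_CONST → push 1. Stack: [18, 1]
BINARY_OP + → 18 + 1 = 19. Stack: [19]
STORE_FAST x → x=19. Stack: []
LOAD_FAST_LOAD_FAST x,a → push 19,20. Stack: [19, 20]
BINARY_OP ^ → 19 ^ 20 = 7. Stack: [7]
STORE_FAST x → x=7. Stack: []
LOAD_FAST_LOAD_FAST x,i → push 7,0. Stack: [7, 0]
BINARY_OP | → 7 | 0 = 7. Stack: [7]
STORE_FAST x → x=7. Stack: []
LOAD_FAST i → push 0. Stack: [0]
LOAD_CONST → push 1. Stack: [0, 1]
BINARY_OP + → 0 + 1 = 1. Stack: [1]
STORE_FAST i → i=1. Stack: []
LOAD_FAST i → push 1. Stack: [1]
LOAD_CONST → push 3. Stack: [1, 3]
COMPARE_OP bool(<) → 1 vs 3 = True. Stack: [True]
POP_JUMP_IF_FALSE → pop True; no jump. Stack: []
LOAD_FAST x → push 7. Stack: [7]
LOAD_CONST → push 1. Stack: [7, 1]
BINARY_OP + → 7 + 1 = 8. Stack: [8]
STORE_FAST x → x=8. Stack: []
LOAD_FAST_LOAD_FAST x,a → push 8,20. Stack: [8, 20]
BINARY_OP ^ → 8 ^ 20 = 28. Stack: [28]
STORE_FAST x → x=28. Stack: []
LOAD_FAST_LOAD_FAST x,i → push 28,1. Stack: [28, 1]
BINARY_OP | → 28 | 1 = 29. Stack: [29]
STORE_FAST x → x=29. Stack: []
LOAD_FAST i → push 1. Stack: [1]
LOAD_CONST → push 1. Stack: [1, 1]
BINARY_OP + → 1 + 1 = 2. Stack: [2]
STORE_FAST i → i=2. Stack: []
LOAD_FAST i → push 2. Stack: [2]
LOAD_CONST → push 3. Stack: [2, 3]
COMPARE_OP bool(<) → 2 vs 3 = True. Stack: [True]
POP_JUMP_IF_FALSE → pop True; no jump. Stack: []
LOAD_FAST x → push 29. Stack: [29]
LOAD_CONST → push 1. Stack: [29, 1]
BINARY_OP + → 29 + 1 = 30. Stack: [30]
STORE_FAST x → x=30. Stack: []
LOAD_FAST_LOAD_FAST x,a → push 30,20. Stack: [30, 20]
BINARY_OP ^ → 30 ^ 20 = 10. Stack: [10]
STORE_FAST x → x=10. Stack: []
LOAD_FAST_LOAD_FAST x,i → push 10,2. Stack: [10, 2]
BINARY_OP | → 10 | 2 = 10. Stack: [10]
STORE_FAST x → x=10. Stack: []
LOAD_FAST i → push 2. Stack: [2]
LOAD_CONST → push 1. Stack: [2, 1]
BINARY_OP + → 2 + 1 = 3. Stack: [3]
STORE_FAST i → i=3. Stack: []
LOAD_FAST i → push 3. Stack: [3]
LOAD_CONST → push 3. Stack: [3, 3]
COMPARE_OP bool(<) → 3 vs 3 = False. Stack: [False]
POP_JUMP_IF_FALSE → pop False; jump. Stack: []
LOAD_FAST x → push 10. Stack: [10]
RETURN_VALUE → return 10.

10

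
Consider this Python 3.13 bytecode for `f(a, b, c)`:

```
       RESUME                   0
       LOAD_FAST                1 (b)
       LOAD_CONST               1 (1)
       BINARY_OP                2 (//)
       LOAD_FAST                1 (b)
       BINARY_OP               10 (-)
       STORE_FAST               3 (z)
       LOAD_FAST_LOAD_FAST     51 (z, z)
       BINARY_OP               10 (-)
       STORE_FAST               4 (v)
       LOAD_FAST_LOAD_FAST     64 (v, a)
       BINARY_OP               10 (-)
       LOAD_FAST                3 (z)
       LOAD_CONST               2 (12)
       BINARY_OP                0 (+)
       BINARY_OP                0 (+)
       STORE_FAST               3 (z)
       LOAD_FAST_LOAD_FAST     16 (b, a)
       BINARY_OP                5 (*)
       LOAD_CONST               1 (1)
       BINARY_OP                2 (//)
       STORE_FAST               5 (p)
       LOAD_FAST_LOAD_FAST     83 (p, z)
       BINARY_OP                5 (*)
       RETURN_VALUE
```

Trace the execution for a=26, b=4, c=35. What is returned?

-1456

LOAD_FAST b → push 4. Stack: [4]
LOAD_CONST → push 1. Stack: [4, 1]
BINARY_OP // → 4 // 1 = 4. Stack: [4]
LOAD_FAST b → push 4. Stack: [4, 4]
BINARY_OP - → 4 - 4 = 0. Stack: [0]
STORE_FAST z → z=0. Stack: []
LOAD_FAST_LOAD_FAST z,z → push 0,0. Stack: [0, 0]
BINARY_OP - → 0 - 0 = 0. Stack: [0]
STORE_FAST v → v=0. Stack: []
LOAD_FAST_LOAD_FAST v,a → push 0,26. Stack: [0, 26]
BINARY_OP - → 0 - 26 = -26. Stack: [-26]
LOAD_FAST z → push 0. Stack: [-26, 0]
LOAD_CONST → push 12. Stack: [-26, 0, 12]
BINARY_OP + → 0 + 12 = 12. Stack: [-26, 12]
BINARY_OP + → -26 + 12 = -14. Stack: [-14]
STORE_FAST z → z=-14. Stack: []
LOAD_FAST_LOAD_FAST b,a → push 4,26. Stack: [4, 26]
BINARY_OP * → 4 * 26 = 104. Stack: [104]
LOAD_CONST → push 1. Stack: [104, 1]
BINARY_OP // → 104 // 1 = 104. Stack: [104]
STORE_FAST p → p=104. Stack: []
LOAD_FAST_LOAD_FAST p,z → push 104,-14. Stack: [104, -14]
BINARY_OP * → 104 * -14 = -1456. Stack: [-1456]
RETURN_VALUE → return -1456.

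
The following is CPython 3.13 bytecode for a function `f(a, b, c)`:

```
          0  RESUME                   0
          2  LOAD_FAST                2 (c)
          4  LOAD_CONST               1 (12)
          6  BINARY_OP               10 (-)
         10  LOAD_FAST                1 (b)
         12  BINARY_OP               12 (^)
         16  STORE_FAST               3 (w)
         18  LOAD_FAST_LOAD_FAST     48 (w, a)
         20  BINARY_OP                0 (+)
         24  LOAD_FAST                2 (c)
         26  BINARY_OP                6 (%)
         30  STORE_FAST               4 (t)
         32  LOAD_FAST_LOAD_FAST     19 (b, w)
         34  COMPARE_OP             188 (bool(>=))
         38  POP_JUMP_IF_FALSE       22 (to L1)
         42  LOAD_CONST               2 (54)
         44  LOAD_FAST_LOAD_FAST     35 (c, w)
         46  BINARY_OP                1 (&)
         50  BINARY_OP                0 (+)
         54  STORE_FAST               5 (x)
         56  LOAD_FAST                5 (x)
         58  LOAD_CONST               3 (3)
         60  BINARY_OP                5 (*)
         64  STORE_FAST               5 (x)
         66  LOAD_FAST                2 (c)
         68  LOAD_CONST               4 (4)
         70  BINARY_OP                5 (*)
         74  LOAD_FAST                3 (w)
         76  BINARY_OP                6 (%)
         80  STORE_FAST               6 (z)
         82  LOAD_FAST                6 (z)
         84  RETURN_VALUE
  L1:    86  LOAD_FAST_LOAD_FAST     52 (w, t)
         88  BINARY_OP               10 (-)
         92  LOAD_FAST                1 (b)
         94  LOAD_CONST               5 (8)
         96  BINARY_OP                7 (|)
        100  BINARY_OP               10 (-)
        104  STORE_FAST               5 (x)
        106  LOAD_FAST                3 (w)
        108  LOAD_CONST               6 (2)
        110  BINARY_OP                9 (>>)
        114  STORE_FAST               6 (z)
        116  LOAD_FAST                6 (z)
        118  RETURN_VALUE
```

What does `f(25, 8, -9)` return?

-7

LOAD_FAST c → push -9. Stack: [-9]
LOAD_CONST → push 12. Stack: [-9, 12]
BINARY_OP - → -9 - 12 = -21. Stack: [-21]
LOAD_FAST b → push 8. Stack: [-21, 8]
BINARY_OP ^ → -21 ^ 8 = -29. Stack: [-29]
STORE_FAST w → w=-29. Stack: []
LOAD_FAST_LOAD_FAST w,a → push -29,25. Stack: [-29, 25]
BINARY_OP + → -29 + 25 = -4. Stack: [-4]
LOAD_FAST c → push -9. Stack: [-4, -9]
BINARY_OP % → -4 % -9 = -4. Stack: [-4]
STORE_FAST t → t=-4. Stack: []
LOAD_FAST_LOAD_FAST b,w → push 8,-29. Stack: [8, -29]
COMPARE_OP bool(>=) → 8 vs -29 = True. Stack: [True]
POP_JUMP_IF_FALSE → pop True; no jump. Stack: []
LOAD_CONST → push 54. Stack: [54]
LOAD_FAST_LOAD_FAST c,w → push -9,-29. Stack: [54, -9, -29]
BINARY_OP & → -9 & -29 = -29. Stack: [54, -29]
BINARY_OP + → 54 + -29 = 25. Stack: [25]
STORE_FAST x → x=25. Stack: []
LOAD_FAST x → push 25. Stack: [25]
LOAD_CONST → push 3. Stack: [25, 3]
BINARY_OP * → 25 * 3 = 75. Stack: [75]
STORE_FAST x → x=75. Stack: []
LOAD_FAST c → push -9. Stack: [-9]
LOAD_CONST → push 4. Stack: [-9, 4]
BINARY_OP * → -9 * 4 = -36. Stack: [-36]
LOAD_FAST w → push -29. Stack: [-36, -29]
BINARY_OP % → -36 % -29 = -7. Stack: [-7]
STORE_FAST z → z=-7. Stack: []
LOAD_FAST z → push -7. Stack: [-7]
RETURN_VALUE → return -7.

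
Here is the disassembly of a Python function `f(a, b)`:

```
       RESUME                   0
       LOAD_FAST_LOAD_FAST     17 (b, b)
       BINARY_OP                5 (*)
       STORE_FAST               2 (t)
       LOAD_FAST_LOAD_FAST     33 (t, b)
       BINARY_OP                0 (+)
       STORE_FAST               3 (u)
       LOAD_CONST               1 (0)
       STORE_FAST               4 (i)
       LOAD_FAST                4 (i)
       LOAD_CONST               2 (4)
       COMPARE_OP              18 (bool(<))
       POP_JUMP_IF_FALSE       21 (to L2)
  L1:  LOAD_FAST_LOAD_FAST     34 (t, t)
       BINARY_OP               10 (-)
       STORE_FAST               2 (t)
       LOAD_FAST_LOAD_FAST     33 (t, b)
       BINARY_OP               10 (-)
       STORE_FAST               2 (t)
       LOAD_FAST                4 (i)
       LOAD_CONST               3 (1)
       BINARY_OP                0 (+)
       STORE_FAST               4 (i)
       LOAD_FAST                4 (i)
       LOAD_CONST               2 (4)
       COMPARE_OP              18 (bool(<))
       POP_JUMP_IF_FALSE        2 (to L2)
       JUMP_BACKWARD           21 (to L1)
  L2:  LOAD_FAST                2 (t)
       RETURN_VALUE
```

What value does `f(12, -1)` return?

1

LOAD_FAST_LOAD_FAST b,b → push -1,-1
BINARY_OP * → -1 * -1 = 1
STORE_FAST t → t=1
LOAD_FAST_LOAD_FAST t,b → push 1,-1
BINARY_OP + → 1 + -1 = 0
STORE_FAST u → u=0
LOAD_CONST → push 0
STORE_FAST i → i=0
LOAD_FAST i → push 0
LOAD_CONST → push 4
COMPARE_OP bool(<) → 0 vs 4 = True
POP_JUMP_IF_FALSE → pop True; no jump
LOAD_FAST_LOAD_FAST t,t → push 1,1
BINARY_OP - → 1 - 1 = 0
STORE_FAST t → t=0
LOAD_FAST_LOAD_FAST t,b → push 0,-1
BINARY_OP - → 0 - -1 = 1
STORE_FAST t → t=1
LOAD_FAST i → push 0
LOAD_CONST → push 1
BINARY_OP + → 0 + 1 = 1
STORE_FAST i → i=1
LOAD_FAST i → push 1
LOAD_CONST → push 4
COMPARE_OP bool(<) → 1 vs 4 = True
POP_JUMP_IF_FALSE → pop True; no jump
LOAD_FAST_LOAD_FAST t,t → push 1,1
BINARY_OP - → 1 - 1 = 0
STORE_FAST t → t=0
LOAD_FAST_LOAD_FAST t,b → push 0,-1
BINARY_OP - → 0 - -1 = 1
STORE_FAST t → t=1
LOAD_FAST i → push 1
LOAD_CONST → push 1
BINARY_OP + → 1 + 1 = 2
STORE_FAST i → i=2
LOAD_FAST i → push 2
LOAD_CONST → push 4
COMPARE_OP bool(<) → 2 vs 4 = True
POP_JUMP_IF_FALSE → pop True; no jump
LOAD_FAST_LOAD_FAST t,t → push 1,1
BINARY_OP - → 1 - 1 = 0
STORE_FAST t → t=0
LOAD_FAST_LOAD_FAST t,b → push 0,-1
BINARY_OP - → 0 - -1 = 1
STORE_FAST t → t=1
LOAD_FAST i → push 2
LOAD_CONST → push 1
BINARY_OP + → 2 + 1 = 3
STORE_FAST i → i=3
LOAD_FAST i → push 3
LOAD_CONST → push 4
COMPARE_OP bool(<) → 3 vs 4 = True
POP_JUMP_IF_FALSE → pop True; no jump
LOAD_FAST_LOAD_FAST t,t → push 1,1
BINARY_OP - → 1 - 1 = 0
STORE_FAST t → t=0
LOAD_FAST_LOAD_FAST t,b → push 0,-1
BINARY_OP - → 0 - -1 = 1
STORE_FAST t → t=1
LOAD_FAST i → push 3
LOAD_CONST → push 1
BINARY_OP + → 3 + 1 = 4
STORE_FAST i → i=4
LOAD_FAST i → push 4
LOAD_CONST → push 4
COMPARE_OP bool(<) → 4 vs 4 = False
POP_JUMP_IF_FALSE → pop False; jump
LOAD_FAST t → push 1
RETURN_VALUE → return 1.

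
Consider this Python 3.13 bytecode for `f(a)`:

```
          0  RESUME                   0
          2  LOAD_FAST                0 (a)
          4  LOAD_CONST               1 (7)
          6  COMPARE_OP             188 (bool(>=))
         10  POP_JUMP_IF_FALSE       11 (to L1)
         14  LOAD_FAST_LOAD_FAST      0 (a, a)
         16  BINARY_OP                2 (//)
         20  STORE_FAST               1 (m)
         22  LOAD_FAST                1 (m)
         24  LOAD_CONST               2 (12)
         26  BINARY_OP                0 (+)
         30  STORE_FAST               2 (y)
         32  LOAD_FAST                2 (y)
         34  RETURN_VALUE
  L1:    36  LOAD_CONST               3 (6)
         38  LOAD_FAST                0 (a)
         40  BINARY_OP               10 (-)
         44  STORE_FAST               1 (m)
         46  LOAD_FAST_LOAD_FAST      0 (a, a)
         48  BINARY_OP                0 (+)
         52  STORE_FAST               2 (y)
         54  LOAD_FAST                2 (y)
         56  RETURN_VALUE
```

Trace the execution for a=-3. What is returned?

-6

LOAD_FAST a → push -3. Stack: [-3]
LOAD_CONST → push 7. Stack: [-3, 7]
COMPARE_OP bool(>=) → -3 vs 7 = False. Stack: [False]
POP_JUMP_IF_FALSE → pop False; jump. Stack: []
LOAD_CONST → push 6. Stack: [6]
LOAD_FAST a → push -3. Stack: [6, -3]
BINARY_OP - → 6 - -3 = 9. Stack: [9]
STORE_FAST m → m=9. Stack: []
LOAD_FAST_LOAD_FAST a,a → push -3,-3. Stack: [-3, -3]
BINARY_OP + → -3 + -3 = -6. Stack: [-6]
STORE_FAST y → y=-6. Stack: []
LOAD_FAST y → push -6. Stack: [-6]
RETURN_VALUE → return -6.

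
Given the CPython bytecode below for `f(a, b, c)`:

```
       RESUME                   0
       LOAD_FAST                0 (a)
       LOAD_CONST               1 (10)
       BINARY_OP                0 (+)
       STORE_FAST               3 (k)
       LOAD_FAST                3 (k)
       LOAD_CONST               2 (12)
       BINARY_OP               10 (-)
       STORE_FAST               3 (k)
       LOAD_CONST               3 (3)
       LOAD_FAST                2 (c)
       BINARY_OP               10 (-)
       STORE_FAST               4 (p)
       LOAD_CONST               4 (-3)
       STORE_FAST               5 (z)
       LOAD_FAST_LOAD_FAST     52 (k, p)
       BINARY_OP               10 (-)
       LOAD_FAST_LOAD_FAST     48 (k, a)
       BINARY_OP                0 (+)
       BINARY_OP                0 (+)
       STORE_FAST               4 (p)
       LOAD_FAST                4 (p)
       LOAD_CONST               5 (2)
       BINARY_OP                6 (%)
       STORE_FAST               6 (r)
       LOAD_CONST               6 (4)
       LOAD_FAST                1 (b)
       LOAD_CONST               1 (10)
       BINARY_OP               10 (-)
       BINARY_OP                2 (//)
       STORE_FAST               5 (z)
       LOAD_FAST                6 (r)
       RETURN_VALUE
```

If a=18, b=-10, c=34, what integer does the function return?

1

LOAD_FAST a → push 18. Stack: [18]
LOAD_CONST → push 10. Stack: [18, 10]
BINARY_OP + → 18 + 10 = 28. Stack: [28]
STORE_FAST k → k=28. Stack: []
LOAD_FAST k → push 28. Stack: [28]
LOAD_CONST → push 12. Stack: [28, 12]
BINARY_OP - → 28 - 12 = 16. Stack: [16]
STORE_FAST k → k=16. Stack: []
LOAD_CONST → push 3. Stack: [3]
LOAD_FAST c → push 34. Stack: [3, 34]
BINARY_OP - → 3 - 34 = -31. Stack: [-31]
STORE_FAST p → p=-31. Stack: []
LOAD_CONST → push -3. Stack: [-3]
STORE_FAST z → z=-3. Stack: []
LOAD_FAST_LOAD_FAST k,p → push 16,-31. Stack: [16, -31]
BINARY_OP - → 16 - -31 = 47. Stack: [47]
LOAD_FAST_LOAD_FAST k,a → push 16,18. Stack: [47, 16, 18]
BINARY_OP + → 16 + 18 = 34. Stack: [47, 34]
BINARY_OP + → 47 + 34 = 81. Stack: [81]
STORE_FAST p → p=81. Stack: []
LOAD_FAST p → push 81. Stack: [81]
LOAD_CONST → push 2. Stack: [81, 2]
BINARY_OP % → 81 % 2 = 1. Stack: [1]
STORE_FAST r → r=1. Stack: []
LOAD_CONST → push 4. Stack: [4]
LOAD_FAST b → push -10. Stack: [4, -10]
LOAD_CONST → push 10. Stack: [4, -10, 10]
BINARY_OP - → -10 - 10 = -20. Stack: [4, -20]
BINARY_OP // → 4 // -20 = -1. Stack: [-1]
STORE_FAST z → z=-1. Stack: []
LOAD_FAST r → push 1. Stack: [1]
RETURN_VALUE → return 1.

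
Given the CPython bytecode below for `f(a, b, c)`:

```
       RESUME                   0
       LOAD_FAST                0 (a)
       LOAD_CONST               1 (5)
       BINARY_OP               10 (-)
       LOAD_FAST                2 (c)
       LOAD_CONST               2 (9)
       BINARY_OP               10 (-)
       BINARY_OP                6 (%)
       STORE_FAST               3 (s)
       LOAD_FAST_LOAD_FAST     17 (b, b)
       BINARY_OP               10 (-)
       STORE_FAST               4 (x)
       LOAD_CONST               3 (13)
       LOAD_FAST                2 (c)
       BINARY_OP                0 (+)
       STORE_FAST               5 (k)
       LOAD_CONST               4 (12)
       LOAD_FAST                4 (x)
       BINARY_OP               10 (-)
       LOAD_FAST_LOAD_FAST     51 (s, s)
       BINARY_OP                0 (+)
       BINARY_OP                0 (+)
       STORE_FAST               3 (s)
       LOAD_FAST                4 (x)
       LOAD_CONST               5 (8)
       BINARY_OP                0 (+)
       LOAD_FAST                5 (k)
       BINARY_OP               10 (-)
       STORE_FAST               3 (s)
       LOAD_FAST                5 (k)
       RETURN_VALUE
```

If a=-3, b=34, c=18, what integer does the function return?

LOAD_FAST a → push -3. Stack: [-3]
LOAD_CONST → push 5. Stack: [-3, 5]
BINARY_OP - → -3 - 5 = -8. Stack: [-8]
LOAD_FAST c → push 18. Stack: [-8, 18]
LOAD_CONST → push 9. Stack: [-8, 18, 9]
BINARY_OP - → 18 - 9 = 9. Stack: [-8, 9]
BINARY_OP % → -8 % 9 = 1. Stack: [1]
STORE_FAST s → s=1. Stack: []
LOAD_FAST_LOAD_FAST b,b → push 34,34. Stack: [34, 34]
BINARY_OP - → 34 - 34 = 0. Stack: [0]
STORE_FAST x → x=0. Stack: []
LOAD_CONST → push 13. Stack: [13]
LOAD_FAST c → push 18. Stack: [13, 18]
BINARY_OP + → 13 + 18 = 31. Stack: [31]
STORE_FAST k → k=31. Stack: []
LOAD_CONST → push 12. Stack: [12]
LOAD_FAST x → push 0. Stack: [12, 0]
BINARY_OP - → 12 - 0 = 12. Stack: [12]
LOAD_FAST_LOAD_FAST s,s → push 1,1. Stack: [12, 1, 1]
BINARY_OP + → 1 + 1 = 2. Stack: [12, 2]
BINARY_OP + → 12 + 2 = 14. Stack: [14]
STORE_FAST s → s=14. Stack: []
LOAD_FAST x → push 0. Stack: [0]
LOAD_CONST → push 8. Stack: [0, 8]
BINARY_OP + → 0 + 8 = 8. Stack: [8]
LOAD_FAST k → push 31. Stack: [8, 31]
BINARY_OP - → 8 - 31 = -23. Stack: [-23]
STORE_FAST s → s=-23. Stack: []
LOAD_FAST k → push 31. Stack: [31]
RETURN_VALUE → return 31.

31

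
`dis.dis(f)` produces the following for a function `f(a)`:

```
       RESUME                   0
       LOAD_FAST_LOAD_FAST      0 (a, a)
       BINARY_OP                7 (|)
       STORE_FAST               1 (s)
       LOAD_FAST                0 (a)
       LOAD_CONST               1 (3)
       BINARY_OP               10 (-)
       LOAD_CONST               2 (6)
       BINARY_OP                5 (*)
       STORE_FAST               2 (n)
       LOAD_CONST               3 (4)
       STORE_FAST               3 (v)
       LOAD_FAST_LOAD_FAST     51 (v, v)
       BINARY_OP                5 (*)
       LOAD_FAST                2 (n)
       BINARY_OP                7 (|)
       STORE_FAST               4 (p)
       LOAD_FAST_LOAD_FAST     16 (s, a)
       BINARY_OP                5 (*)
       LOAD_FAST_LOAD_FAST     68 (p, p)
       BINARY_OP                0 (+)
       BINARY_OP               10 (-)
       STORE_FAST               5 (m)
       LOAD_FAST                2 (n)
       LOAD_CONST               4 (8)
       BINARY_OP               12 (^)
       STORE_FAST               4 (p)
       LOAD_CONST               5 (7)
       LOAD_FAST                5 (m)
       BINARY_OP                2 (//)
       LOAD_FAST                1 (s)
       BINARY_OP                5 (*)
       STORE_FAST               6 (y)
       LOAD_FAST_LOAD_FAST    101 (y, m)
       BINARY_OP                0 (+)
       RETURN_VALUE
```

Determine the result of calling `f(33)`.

LOAD_FAST_LOAD_FAST a,a → push 33,33. Stack: [33, 33]
BINARY_OP | → 33 | 33 = 33. Stack: [33]
STORE_FAST s → s=33. Stack: []
LOAD_FAST a → push 33. Stack: [33]
LOAD_CONST → push 3. Stack: [33, 3]
BINARY_OP - → 33 - 3 = 30. Stack: [30]
LOAD_CONST → push 6. Stack: [30, 6]
BINARY_OP * → 30 * 6 = 180. Stack: [180]
STORE_FAST n → n=180. Stack: []
LOAD_CONST → push 4. Stack: [4]
STORE_FAST v → v=4. Stack: []
LOAD_FAST_LOAD_FAST v,v → push 4,4. Stack: [4, 4]
BINARY_OP * → 4 * 4 = 16. Stack: [16]
LOAD_FAST n → push 180. Stack: [16, 180]
BINARY_OP | → 16 | 180 = 180. Stack: [180]
STORE_FAST p → p=180. Stack: []
LOAD_FAST_LOAD_FAST s,a → push 33,33. Stack: [33, 33]
BINARY_OP * → 33 * 33 = 1089. Stack: [1089]
LOAD_FAST_LOAD_FAST p,p → push 180,180. Stack: [1089, 180, 180]
BINARY_OP + → 180 + 180 = 360. Stack: [1089, 360]
BINARY_OP - → 1089 - 360 = 729. Stack: [729]
STORE_FAST m → m=729. Stack: []
LOAD_FAST n → push 180. Stack: [180]
LOAD_CONST → push 8. Stack: [180, 8]
BINARY_OP ^ → 180 ^ 8 = 188. Stack: [188]
STORE_FAST p → p=188. Stack: []
LOAD_CONST → push 7. Stack: [7]
LOAD_FAST m → push 729. Stack: [7, 729]
BINARY_OP // → 7 // 729 = 0. Stack: [0]
LOAD_FAST s → push 33. Stack: [0, 33]
BINARY_OP * → 0 * 33 = 0. Stack: [0]
STORE_FAST y → y=0. Stack: []
LOAD_FAST_LOAD_FAST y,m → push 0,729. Stack: [0, 729]
BINARY_OP + → 0 + 729 = 729. Stack: [729]
RETURN_VALUE → return 729.

729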